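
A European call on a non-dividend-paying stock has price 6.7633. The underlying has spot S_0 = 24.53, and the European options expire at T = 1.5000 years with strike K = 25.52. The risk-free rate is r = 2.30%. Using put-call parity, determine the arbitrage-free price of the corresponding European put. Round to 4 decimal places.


Put-call parity: C - P = S_0 * exp(-qT) - K * exp(-rT).
S_0 * exp(-qT) = 24.5300 * 1.00000000 = 24.53000000
K * exp(-rT) = 25.5200 * 0.96608834 = 24.65457443
P = C - S*exp(-qT) + K*exp(-rT)
P = 6.7633 - 24.53000000 + 24.65457443 = 6.8879

Answer: Put price = 6.8879


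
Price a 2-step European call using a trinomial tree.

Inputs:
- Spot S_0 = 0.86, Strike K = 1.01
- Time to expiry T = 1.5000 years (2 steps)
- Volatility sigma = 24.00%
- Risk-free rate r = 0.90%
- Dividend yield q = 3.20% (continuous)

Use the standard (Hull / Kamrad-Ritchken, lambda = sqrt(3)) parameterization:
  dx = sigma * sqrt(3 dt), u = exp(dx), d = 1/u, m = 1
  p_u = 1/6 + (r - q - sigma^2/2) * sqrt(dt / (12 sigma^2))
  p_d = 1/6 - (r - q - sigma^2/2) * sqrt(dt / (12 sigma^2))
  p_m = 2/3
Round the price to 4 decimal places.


Answer: Price = V(0,0) = 0.0425

Derivation:
dt = T/N = 0.750000; dx = sigma*sqrt(3*dt) = 0.360000
u = exp(dx) = 1.433329; d = 1/u = 0.697676
p_u = 0.112708, p_m = 0.666667, p_d = 0.220625
Discount per step: exp(-r*dt) = 0.993273
Stock lattice S(k, j) with j the centered position index:
  k=0: S(0,+0) = 0.8600
  k=1: S(1,-1) = 0.6000; S(1,+0) = 0.8600; S(1,+1) = 1.2327
  k=2: S(2,-2) = 0.4186; S(2,-1) = 0.6000; S(2,+0) = 0.8600; S(2,+1) = 1.2327; S(2,+2) = 1.7668
Terminal payoffs V(N, j) = max(S_T - K, 0):
  V(2,-2) = 0.000000; V(2,-1) = 0.000000; V(2,+0) = 0.000000; V(2,+1) = 0.222663; V(2,+2) = 0.756813
Backward induction: V(k, j) = exp(-r*dt) * [p_u * V(k+1, j+1) + p_m * V(k+1, j) + p_d * V(k+1, j-1)]
  V(1,-1) = exp(-r*dt) * [p_u*0.000000 + p_m*0.000000 + p_d*0.000000] = 0.000000
  V(1,+0) = exp(-r*dt) * [p_u*0.222663 + p_m*0.000000 + p_d*0.000000] = 0.024927
  V(1,+1) = exp(-r*dt) * [p_u*0.756813 + p_m*0.222663 + p_d*0.000000] = 0.232169
  V(0,+0) = exp(-r*dt) * [p_u*0.232169 + p_m*0.024927 + p_d*0.000000] = 0.042498


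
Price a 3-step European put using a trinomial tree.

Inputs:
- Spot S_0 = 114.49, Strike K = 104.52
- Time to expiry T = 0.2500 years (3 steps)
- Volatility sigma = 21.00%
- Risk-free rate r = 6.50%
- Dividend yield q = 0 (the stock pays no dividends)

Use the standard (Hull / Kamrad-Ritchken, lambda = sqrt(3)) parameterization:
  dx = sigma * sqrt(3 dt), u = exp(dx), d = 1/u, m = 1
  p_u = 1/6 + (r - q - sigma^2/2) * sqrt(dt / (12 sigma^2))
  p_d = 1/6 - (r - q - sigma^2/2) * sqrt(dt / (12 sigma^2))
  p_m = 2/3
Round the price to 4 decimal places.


Answer: Price = V(0,0) = 0.8857

Derivation:
dt = T/N = 0.083333; dx = sigma*sqrt(3*dt) = 0.105000
u = exp(dx) = 1.110711; d = 1/u = 0.900325
p_u = 0.183710, p_m = 0.666667, p_d = 0.149623
Discount per step: exp(-r*dt) = 0.994598
Stock lattice S(k, j) with j the centered position index:
  k=0: S(0,+0) = 114.4900
  k=1: S(1,-1) = 103.0782; S(1,+0) = 114.4900; S(1,+1) = 127.1653
  k=2: S(2,-2) = 92.8038; S(2,-1) = 103.0782; S(2,+0) = 114.4900; S(2,+1) = 127.1653; S(2,+2) = 141.2438
  k=3: S(3,-3) = 83.5535; S(3,-2) = 92.8038; S(3,-1) = 103.0782; S(3,+0) = 114.4900; S(3,+1) = 127.1653; S(3,+2) = 141.2438; S(3,+3) = 156.8810
Terminal payoffs V(N, j) = max(K - S_T, 0):
  V(3,-3) = 20.966472; V(3,-2) = 11.716210; V(3,-1) = 1.441845; V(3,+0) = 0.000000; V(3,+1) = 0.000000; V(3,+2) = 0.000000; V(3,+3) = 0.000000
Backward induction: V(k, j) = exp(-r*dt) * [p_u * V(k+1, j+1) + p_m * V(k+1, j) + p_d * V(k+1, j-1)]
  V(2,-2) = exp(-r*dt) * [p_u*1.441845 + p_m*11.716210 + p_d*20.966472] = 11.152184
  V(2,-1) = exp(-r*dt) * [p_u*0.000000 + p_m*1.441845 + p_d*11.716210] = 2.699582
  V(2,+0) = exp(-r*dt) * [p_u*0.000000 + p_m*0.000000 + p_d*1.441845] = 0.214568
  V(2,+1) = exp(-r*dt) * [p_u*0.000000 + p_m*0.000000 + p_d*0.000000] = 0.000000
  V(2,+2) = exp(-r*dt) * [p_u*0.000000 + p_m*0.000000 + p_d*0.000000] = 0.000000
  V(1,-1) = exp(-r*dt) * [p_u*0.214568 + p_m*2.699582 + p_d*11.152184] = 3.488814
  V(1,+0) = exp(-r*dt) * [p_u*0.000000 + p_m*0.214568 + p_d*2.699582] = 0.544010
  V(1,+1) = exp(-r*dt) * [p_u*0.000000 + p_m*0.000000 + p_d*0.214568] = 0.031931
  V(0,+0) = exp(-r*dt) * [p_u*0.031931 + p_m*0.544010 + p_d*3.488814] = 0.885736


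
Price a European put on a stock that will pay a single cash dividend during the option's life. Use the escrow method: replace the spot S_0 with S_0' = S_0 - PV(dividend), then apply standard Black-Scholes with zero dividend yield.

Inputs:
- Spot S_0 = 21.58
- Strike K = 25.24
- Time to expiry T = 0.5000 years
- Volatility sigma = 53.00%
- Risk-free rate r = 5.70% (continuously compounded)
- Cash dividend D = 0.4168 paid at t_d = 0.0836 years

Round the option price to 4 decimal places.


PV(D) = D * exp(-r * t_d) = 0.4168 * 0.99524614 = 0.41481859
S_0' = S_0 - PV(D) = 21.5800 - 0.41481859 = 21.16518141
d1 = (ln(S_0'/K) + (r + sigma^2/2)*T) / (sigma*sqrt(T)) = -0.20638871
d2 = d1 - sigma*sqrt(T) = -0.58115530
exp(-rT) = 0.97190229
N(-d1) = 0.58175635; N(-d2) = 0.71943210
P = K * exp(-rT) * N(-d2) - S_0' * N(-d1) = 25.2400 * 0.97190229 * 0.71943210 - 21.16518141 * 0.58175635 = 5.3353

Answer: Price = 5.3353


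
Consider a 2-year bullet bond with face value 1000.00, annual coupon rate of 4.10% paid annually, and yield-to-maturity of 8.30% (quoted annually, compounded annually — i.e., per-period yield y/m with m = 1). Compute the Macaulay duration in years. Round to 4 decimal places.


Coupon per period c = face * coupon_rate / m = 41.000000
Periods per year m = 1; per-period yield y/m = 0.083000
Number of cashflows N = 2
Cashflows (t years, CF_t, discount factor 1/(1+y/m)^(m*t), PV):
  t = 1.0000: CF_t = 41.000000, DF = 0.923361, PV = 37.857802
  t = 2.0000: CF_t = 1041.000000, DF = 0.852596, PV = 887.552019
Price P = sum_t PV_t = 925.409821
Macaulay numerator sum_t t * PV_t:
  t * PV_t at t = 1.0000: 37.857802
  t * PV_t at t = 2.0000: 1775.104038
Macaulay duration D = (sum_t t * PV_t) / P = 1812.961840 / 925.409821 = 1.959091

Answer: Macaulay duration = 1.9591 years


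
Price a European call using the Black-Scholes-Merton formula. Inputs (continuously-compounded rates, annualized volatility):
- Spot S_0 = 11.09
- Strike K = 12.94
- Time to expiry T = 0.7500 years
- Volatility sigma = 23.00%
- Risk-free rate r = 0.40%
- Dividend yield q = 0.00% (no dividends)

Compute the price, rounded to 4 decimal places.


d1 = (ln(S/K) + (r - q + 0.5*sigma^2) * T) / (sigma * sqrt(T)) = -0.65989623
d2 = d1 - sigma * sqrt(T) = -0.85908208
exp(-rT) = 0.99700450; exp(-qT) = 1.00000000
C = S_0 * exp(-qT) * N(d1) - K * exp(-rT) * N(d2)
N(d1) = 0.25466021; N(d2) = 0.19514762
C = 11.0900 * 1.00000000 * 0.25466021 - 12.9400 * 0.99700450 * 0.19514762 = 0.3065

Answer: Price = 0.3065


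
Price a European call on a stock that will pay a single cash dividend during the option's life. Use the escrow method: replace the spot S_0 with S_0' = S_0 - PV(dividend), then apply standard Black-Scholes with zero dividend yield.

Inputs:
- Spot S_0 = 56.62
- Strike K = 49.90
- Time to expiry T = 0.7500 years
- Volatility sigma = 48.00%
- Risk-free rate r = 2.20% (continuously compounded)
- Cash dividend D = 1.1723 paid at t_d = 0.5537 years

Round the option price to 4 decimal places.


PV(D) = D * exp(-r * t_d) = 1.1723 * 0.98789249 = 1.15810637
S_0' = S_0 - PV(D) = 56.6200 - 1.15810637 = 55.46189363
d1 = (ln(S_0'/K) + (r + sigma^2/2)*T) / (sigma*sqrt(T)) = 0.50175390
d2 = d1 - sigma*sqrt(T) = 0.08606171
exp(-rT) = 0.98363538
N(d1) = 0.69207968; N(d2) = 0.53429132
C = S_0' * N(d1) - K * exp(-rT) * N(d2) = 55.46189363 * 0.69207968 - 49.9000 * 0.98363538 * 0.53429132 = 12.1592

Answer: Price = 12.1592


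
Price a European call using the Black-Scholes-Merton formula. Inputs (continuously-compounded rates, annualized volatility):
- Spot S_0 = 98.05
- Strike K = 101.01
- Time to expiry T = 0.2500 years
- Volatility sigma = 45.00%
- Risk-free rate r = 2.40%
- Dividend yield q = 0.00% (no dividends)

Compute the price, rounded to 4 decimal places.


Answer: Price = 7.7595

Derivation:
d1 = (ln(S/K) + (r - q + 0.5*sigma^2) * T) / (sigma * sqrt(T)) = 0.00698014
d2 = d1 - sigma * sqrt(T) = -0.21801986
exp(-rT) = 0.99401796; exp(-qT) = 1.00000000
C = S_0 * exp(-qT) * N(d1) - K * exp(-rT) * N(d2)
N(d1) = 0.50278465; N(d2) = 0.41370682
C = 98.0500 * 1.00000000 * 0.50278465 - 101.0100 * 0.99401796 * 0.41370682 = 7.7595


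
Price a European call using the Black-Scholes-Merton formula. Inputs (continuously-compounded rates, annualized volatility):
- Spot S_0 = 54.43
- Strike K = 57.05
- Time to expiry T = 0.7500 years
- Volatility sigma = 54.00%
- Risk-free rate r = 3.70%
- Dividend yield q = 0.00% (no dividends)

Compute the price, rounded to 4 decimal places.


Answer: Price = 9.6401

Derivation:
d1 = (ln(S/K) + (r - q + 0.5*sigma^2) * T) / (sigma * sqrt(T)) = 0.19263697
d2 = d1 - sigma * sqrt(T) = -0.27501675
exp(-rT) = 0.97263149; exp(-qT) = 1.00000000
C = S_0 * exp(-qT) * N(d1) - K * exp(-rT) * N(d2)
N(d1) = 0.57637836; N(d2) = 0.39165169
C = 54.4300 * 1.00000000 * 0.57637836 - 57.0500 * 0.97263149 * 0.39165169 = 9.6401


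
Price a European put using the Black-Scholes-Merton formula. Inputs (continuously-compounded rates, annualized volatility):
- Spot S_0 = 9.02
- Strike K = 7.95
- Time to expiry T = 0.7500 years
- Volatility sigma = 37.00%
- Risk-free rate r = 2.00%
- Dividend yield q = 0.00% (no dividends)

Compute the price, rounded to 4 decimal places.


d1 = (ln(S/K) + (r - q + 0.5*sigma^2) * T) / (sigma * sqrt(T)) = 0.60109936
d2 = d1 - sigma * sqrt(T) = 0.28066996
exp(-rT) = 0.98511194; exp(-qT) = 1.00000000
P = K * exp(-rT) * N(-d2) - S_0 * exp(-qT) * N(-d1)
N(-d1) = 0.27388691; N(-d2) = 0.38948178
P = 7.9500 * 0.98511194 * 0.38948178 - 9.0200 * 1.00000000 * 0.27388691 = 0.5798

Answer: Price = 0.5798


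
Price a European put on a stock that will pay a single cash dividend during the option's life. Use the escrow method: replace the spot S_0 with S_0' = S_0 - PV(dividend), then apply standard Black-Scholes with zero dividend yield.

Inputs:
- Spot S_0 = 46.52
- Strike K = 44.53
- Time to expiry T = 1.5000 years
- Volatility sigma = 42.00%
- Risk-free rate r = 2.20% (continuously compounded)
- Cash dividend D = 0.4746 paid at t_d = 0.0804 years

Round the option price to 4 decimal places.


PV(D) = D * exp(-r * t_d) = 0.4746 * 0.99823276 = 0.47376127
S_0' = S_0 - PV(D) = 46.5200 - 0.47376127 = 46.04623873
d1 = (ln(S_0'/K) + (r + sigma^2/2)*T) / (sigma*sqrt(T)) = 0.38644193
d2 = d1 - sigma*sqrt(T) = -0.12795092
exp(-rT) = 0.96753856
N(-d1) = 0.34958470; N(-d2) = 0.55090609
P = K * exp(-rT) * N(-d2) - S_0' * N(-d1) = 44.5300 * 0.96753856 * 0.55090609 - 46.04623873 * 0.34958470 = 7.6384

Answer: Price = 7.6384


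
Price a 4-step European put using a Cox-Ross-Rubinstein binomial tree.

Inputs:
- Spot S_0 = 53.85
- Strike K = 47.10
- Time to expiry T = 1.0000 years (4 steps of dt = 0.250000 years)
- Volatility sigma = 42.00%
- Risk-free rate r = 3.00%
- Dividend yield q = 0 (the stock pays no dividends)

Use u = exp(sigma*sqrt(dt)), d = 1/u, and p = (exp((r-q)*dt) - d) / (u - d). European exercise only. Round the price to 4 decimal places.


dt = T/N = 0.250000
u = exp(sigma*sqrt(dt)) = 1.233678; d = 1/u = 0.810584
p = (exp((r-q)*dt) - d) / (u - d) = 0.465485
Discount per step: exp(-r*dt) = 0.992528
Stock lattice S(k, i) with i counting down-moves:
  k=0: S(0,0) = 53.8500
  k=1: S(1,0) = 66.4336; S(1,1) = 43.6500
  k=2: S(2,0) = 81.9576; S(2,1) = 53.8500; S(2,2) = 35.3820
  k=3: S(3,0) = 101.1093; S(3,1) = 66.4336; S(3,2) = 43.6500; S(3,3) = 28.6801
  k=4: S(4,0) = 124.7364; S(4,1) = 81.9576; S(4,2) = 53.8500; S(4,3) = 35.3820; S(4,4) = 23.2476
Terminal payoffs V(N, i) = max(K - S_T, 0):
  V(4,0) = 0.000000; V(4,1) = 0.000000; V(4,2) = 0.000000; V(4,3) = 11.718029; V(4,4) = 23.852388
Backward induction: V(k, i) = exp(-r*dt) * [p * V(k+1, i) + (1-p) * V(k+1, i+1)].
  V(3,0) = exp(-r*dt) * [p*0.000000 + (1-p)*0.000000] = 0.000000
  V(3,1) = exp(-r*dt) * [p*0.000000 + (1-p)*0.000000] = 0.000000
  V(3,2) = exp(-r*dt) * [p*0.000000 + (1-p)*11.718029] = 6.216658
  V(3,3) = exp(-r*dt) * [p*11.718029 + (1-p)*23.852388] = 18.068003
  V(2,0) = exp(-r*dt) * [p*0.000000 + (1-p)*0.000000] = 0.000000
  V(2,1) = exp(-r*dt) * [p*0.000000 + (1-p)*6.216658] = 3.298067
  V(2,2) = exp(-r*dt) * [p*6.216658 + (1-p)*18.068003] = 12.457593
  V(1,0) = exp(-r*dt) * [p*0.000000 + (1-p)*3.298067] = 1.749693
  V(1,1) = exp(-r*dt) * [p*3.298067 + (1-p)*12.457593] = 8.132743
  V(0,0) = exp(-r*dt) * [p*1.749693 + (1-p)*8.132743] = 5.122961

Answer: Price = V(0,0) = 5.1230


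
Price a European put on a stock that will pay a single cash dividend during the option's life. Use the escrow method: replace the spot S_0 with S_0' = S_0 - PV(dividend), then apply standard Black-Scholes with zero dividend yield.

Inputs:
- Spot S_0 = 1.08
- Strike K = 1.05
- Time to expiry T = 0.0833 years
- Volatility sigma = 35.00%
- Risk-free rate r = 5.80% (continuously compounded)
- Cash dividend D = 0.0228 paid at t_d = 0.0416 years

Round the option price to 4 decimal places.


Answer: Price = 0.0365

Derivation:
PV(D) = D * exp(-r * t_d) = 0.0228 * 0.99759011 = 0.02274505
S_0' = S_0 - PV(D) = 1.0800 - 0.02274505 = 1.05725495
d1 = (ln(S_0'/K) + (r + sigma^2/2)*T) / (sigma*sqrt(T)) = 0.16650057
d2 = d1 - sigma*sqrt(T) = 0.06548448
exp(-rT) = 0.99518025
N(-d1) = 0.43388152; N(-d2) = 0.47389413
P = K * exp(-rT) * N(-d2) - S_0' * N(-d1) = 1.0500 * 0.99518025 * 0.47389413 - 1.05725495 * 0.43388152 = 0.0365


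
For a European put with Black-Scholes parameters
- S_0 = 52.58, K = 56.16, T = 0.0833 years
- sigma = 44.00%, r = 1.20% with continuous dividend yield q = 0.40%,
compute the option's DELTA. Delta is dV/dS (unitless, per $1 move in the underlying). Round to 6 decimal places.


Answer: Delta = -0.673400

Derivation:
d1 = -0.4499437478; d2 = -0.5769354011
phi(d1) = 0.3605360882; exp(-qT) = 0.9996668555; exp(-rT) = 0.9990008994
N(-d1) = 0.6736244990
Delta = -exp(-qT) * N(-d1) = -0.9996668555 * 0.6736244990 = -0.673400


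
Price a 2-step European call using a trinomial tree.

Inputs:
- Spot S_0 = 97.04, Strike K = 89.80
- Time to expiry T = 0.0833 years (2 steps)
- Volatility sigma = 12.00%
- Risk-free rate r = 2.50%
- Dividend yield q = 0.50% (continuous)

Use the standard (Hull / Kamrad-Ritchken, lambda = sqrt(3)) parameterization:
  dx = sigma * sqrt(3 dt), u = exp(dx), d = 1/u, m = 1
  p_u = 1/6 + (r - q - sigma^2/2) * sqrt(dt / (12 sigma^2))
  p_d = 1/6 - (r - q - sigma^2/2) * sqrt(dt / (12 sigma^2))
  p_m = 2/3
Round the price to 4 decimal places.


Answer: Price = V(0,0) = 7.4031

Derivation:
dt = T/N = 0.041650; dx = sigma*sqrt(3*dt) = 0.042418
u = exp(dx) = 1.043330; d = 1/u = 0.958469
p_u = 0.172951, p_m = 0.666667, p_d = 0.160383
Discount per step: exp(-r*dt) = 0.998959
Stock lattice S(k, j) with j the centered position index:
  k=0: S(0,+0) = 97.0400
  k=1: S(1,-1) = 93.0098; S(1,+0) = 97.0400; S(1,+1) = 101.2448
  k=2: S(2,-2) = 89.1471; S(2,-1) = 93.0098; S(2,+0) = 97.0400; S(2,+1) = 101.2448; S(2,+2) = 105.6318
Terminal payoffs V(N, j) = max(S_T - K, 0):
  V(2,-2) = 0.000000; V(2,-1) = 3.209845; V(2,+0) = 7.240000; V(2,+1) = 11.444784; V(2,+2) = 15.831762
Backward induction: V(k, j) = exp(-r*dt) * [p_u * V(k+1, j+1) + p_m * V(k+1, j) + p_d * V(k+1, j-1)]
  V(1,-1) = exp(-r*dt) * [p_u*7.240000 + p_m*3.209845 + p_d*0.000000] = 3.388530
  V(1,+0) = exp(-r*dt) * [p_u*11.444784 + p_m*7.240000 + p_d*3.209845] = 7.313235
  V(1,+1) = exp(-r*dt) * [p_u*15.831762 + p_m*11.444784 + p_d*7.240000] = 11.517143
  V(0,+0) = exp(-r*dt) * [p_u*11.517143 + p_m*7.313235 + p_d*3.388530] = 7.403138


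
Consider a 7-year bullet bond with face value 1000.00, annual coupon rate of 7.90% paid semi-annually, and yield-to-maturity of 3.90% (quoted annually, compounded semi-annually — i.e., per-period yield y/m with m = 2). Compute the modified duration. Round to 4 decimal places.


Answer: Modified duration = 5.5760

Derivation:
Coupon per period c = face * coupon_rate / m = 39.500000
Periods per year m = 2; per-period yield y/m = 0.019500
Number of cashflows N = 14
Cashflows (t years, CF_t, discount factor 1/(1+y/m)^(m*t), PV):
  t = 0.5000: CF_t = 39.500000, DF = 0.980873, PV = 38.744483
  t = 1.0000: CF_t = 39.500000, DF = 0.962112, PV = 38.003416
  t = 1.5000: CF_t = 39.500000, DF = 0.943709, PV = 37.276524
  t = 2.0000: CF_t = 39.500000, DF = 0.925659, PV = 36.563535
  t = 2.5000: CF_t = 39.500000, DF = 0.907954, PV = 35.864183
  t = 3.0000: CF_t = 39.500000, DF = 0.890588, PV = 35.178208
  t = 3.5000: CF_t = 39.500000, DF = 0.873553, PV = 34.505354
  t = 4.0000: CF_t = 39.500000, DF = 0.856845, PV = 33.845369
  t = 4.5000: CF_t = 39.500000, DF = 0.840456, PV = 33.198008
  t = 5.0000: CF_t = 39.500000, DF = 0.824380, PV = 32.563029
  t = 5.5000: CF_t = 39.500000, DF = 0.808613, PV = 31.940195
  t = 6.0000: CF_t = 39.500000, DF = 0.793146, PV = 31.329274
  t = 6.5000: CF_t = 39.500000, DF = 0.777976, PV = 30.730038
  t = 7.0000: CF_t = 1039.500000, DF = 0.763095, PV = 793.237564
Price P = sum_t PV_t = 1242.979180
First compute Macaulay numerator sum_t t * PV_t:
  t * PV_t at t = 0.5000: 19.372241
  t * PV_t at t = 1.0000: 38.003416
  t * PV_t at t = 1.5000: 55.914786
  t * PV_t at t = 2.0000: 73.127070
  t * PV_t at t = 2.5000: 89.660458
  t * PV_t at t = 3.0000: 105.534625
  t * PV_t at t = 3.5000: 120.768738
  t * PV_t at t = 4.0000: 135.381476
  t * PV_t at t = 4.5000: 149.391036
  t * PV_t at t = 5.0000: 162.815144
  t * PV_t at t = 5.5000: 175.671073
  t * PV_t at t = 6.0000: 187.975645
  t * PV_t at t = 6.5000: 199.745250
  t * PV_t at t = 7.0000: 5552.662947
Macaulay duration D = 7066.023906 / 1242.979180 = 5.684748
Modified duration = D / (1 + y/m) = 5.684748 / (1 + 0.019500) = 5.576016


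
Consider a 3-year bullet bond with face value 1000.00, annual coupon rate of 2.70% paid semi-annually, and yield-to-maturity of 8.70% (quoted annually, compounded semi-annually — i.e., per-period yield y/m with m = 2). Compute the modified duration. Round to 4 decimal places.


Coupon per period c = face * coupon_rate / m = 13.500000
Periods per year m = 2; per-period yield y/m = 0.043500
Number of cashflows N = 6
Cashflows (t years, CF_t, discount factor 1/(1+y/m)^(m*t), PV):
  t = 0.5000: CF_t = 13.500000, DF = 0.958313, PV = 12.937230
  t = 1.0000: CF_t = 13.500000, DF = 0.918365, PV = 12.397921
  t = 1.5000: CF_t = 13.500000, DF = 0.880081, PV = 11.881093
  t = 2.0000: CF_t = 13.500000, DF = 0.843393, PV = 11.385811
  t = 2.5000: CF_t = 13.500000, DF = 0.808235, PV = 10.911175
  t = 3.0000: CF_t = 1013.500000, DF = 0.774543, PV = 784.998872
Price P = sum_t PV_t = 844.512102
First compute Macaulay numerator sum_t t * PV_t:
  t * PV_t at t = 0.5000: 6.468615
  t * PV_t at t = 1.0000: 12.397921
  t * PV_t at t = 1.5000: 17.821640
  t * PV_t at t = 2.0000: 22.771621
  t * PV_t at t = 2.5000: 27.277936
  t * PV_t at t = 3.0000: 2354.996616
Macaulay duration D = 2441.734349 / 844.512102 = 2.891296
Modified duration = D / (1 + y/m) = 2.891296 / (1 + 0.043500) = 2.770767

Answer: Modified duration = 2.7708


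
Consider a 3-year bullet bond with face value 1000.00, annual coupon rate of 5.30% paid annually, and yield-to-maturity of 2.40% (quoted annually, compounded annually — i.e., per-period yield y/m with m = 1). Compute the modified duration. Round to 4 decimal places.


Answer: Modified duration = 2.7908

Derivation:
Coupon per period c = face * coupon_rate / m = 53.000000
Periods per year m = 1; per-period yield y/m = 0.024000
Number of cashflows N = 3
Cashflows (t years, CF_t, discount factor 1/(1+y/m)^(m*t), PV):
  t = 1.0000: CF_t = 53.000000, DF = 0.976562, PV = 51.757812
  t = 2.0000: CF_t = 53.000000, DF = 0.953674, PV = 50.544739
  t = 3.0000: CF_t = 1053.000000, DF = 0.931323, PV = 980.682671
Price P = sum_t PV_t = 1082.985222
First compute Macaulay numerator sum_t t * PV_t:
  t * PV_t at t = 1.0000: 51.757812
  t * PV_t at t = 2.0000: 101.089478
  t * PV_t at t = 3.0000: 2942.048013
Macaulay duration D = 3094.895303 / 1082.985222 = 2.857745
Modified duration = D / (1 + y/m) = 2.857745 / (1 + 0.024000) = 2.790766


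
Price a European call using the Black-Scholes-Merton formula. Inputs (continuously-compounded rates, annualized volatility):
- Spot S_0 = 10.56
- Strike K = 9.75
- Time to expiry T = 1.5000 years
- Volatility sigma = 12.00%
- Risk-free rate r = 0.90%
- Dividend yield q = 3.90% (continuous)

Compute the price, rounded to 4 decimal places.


d1 = (ln(S/K) + (r - q + 0.5*sigma^2) * T) / (sigma * sqrt(T)) = 0.31030948
d2 = d1 - sigma * sqrt(T) = 0.16334010
exp(-rT) = 0.98659072; exp(-qT) = 0.94317824
C = S_0 * exp(-qT) * N(d1) - K * exp(-rT) * N(d2)
N(d1) = 0.62183719; N(d2) = 0.56487467
C = 10.5600 * 0.94317824 * 0.62183719 - 9.7500 * 0.98659072 * 0.56487467 = 0.7598

Answer: Price = 0.7598


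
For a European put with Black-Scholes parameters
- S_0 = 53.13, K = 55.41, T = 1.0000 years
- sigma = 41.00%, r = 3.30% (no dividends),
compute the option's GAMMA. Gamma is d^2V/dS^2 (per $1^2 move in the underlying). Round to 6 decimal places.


Answer: Gamma = 0.018010

Derivation:
d1 = 0.1830040429; d2 = -0.2269959571
phi(d1) = 0.3923175176; exp(-qT) = 1.0000000000; exp(-rT) = 0.9675385596
Gamma = exp(-qT) * phi(d1) / (S * sigma * sqrt(T)) = 1.0000000000 * 0.3923175176 / (53.1300 * 0.4100 * 1.0000000000) = 0.018010


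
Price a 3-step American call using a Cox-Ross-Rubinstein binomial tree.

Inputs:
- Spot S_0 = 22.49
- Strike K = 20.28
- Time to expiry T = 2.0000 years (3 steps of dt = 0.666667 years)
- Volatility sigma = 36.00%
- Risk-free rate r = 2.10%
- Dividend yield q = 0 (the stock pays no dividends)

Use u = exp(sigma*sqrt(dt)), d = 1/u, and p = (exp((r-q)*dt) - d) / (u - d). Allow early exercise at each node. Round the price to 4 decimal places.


Answer: Price = V(0,0) = 6.1636

Derivation:
dt = T/N = 0.666667
u = exp(sigma*sqrt(dt)) = 1.341702; d = 1/u = 0.745322
p = (exp((r-q)*dt) - d) / (u - d) = 0.450680
Discount per step: exp(-r*dt) = 0.986098
Stock lattice S(k, i) with i counting down-moves:
  k=0: S(0,0) = 22.4900
  k=1: S(1,0) = 30.1749; S(1,1) = 16.7623
  k=2: S(2,0) = 40.4857; S(2,1) = 22.4900; S(2,2) = 12.4933
  k=3: S(3,0) = 54.3197; S(3,1) = 30.1749; S(3,2) = 16.7623; S(3,3) = 9.3115
Terminal payoffs V(N, i) = max(S_T - K, 0):
  V(3,0) = 34.039706; V(3,1) = 9.894872; V(3,2) = 0.000000; V(3,3) = 0.000000
Backward induction: V(k, i) = exp(-r*dt) * [p * V(k+1, i) + (1-p) * V(k+1, i+1)]; then take max(V_cont, immediate exercise) for American.
  V(2,0) = exp(-r*dt) * [p*34.039706 + (1-p)*9.894872] = 20.487621; exercise = 20.205679; V(2,0) = max -> 20.487621
  V(2,1) = exp(-r*dt) * [p*9.894872 + (1-p)*0.000000] = 4.397424; exercise = 2.210000; V(2,1) = max -> 4.397424
  V(2,2) = exp(-r*dt) * [p*0.000000 + (1-p)*0.000000] = 0.000000; exercise = 0.000000; V(2,2) = max -> 0.000000
  V(1,0) = exp(-r*dt) * [p*20.487621 + (1-p)*4.397424] = 11.487004; exercise = 9.894872; V(1,0) = max -> 11.487004
  V(1,1) = exp(-r*dt) * [p*4.397424 + (1-p)*0.000000] = 1.954278; exercise = 0.000000; V(1,1) = max -> 1.954278
  V(0,0) = exp(-r*dt) * [p*11.487004 + (1-p)*1.954278] = 6.163589; exercise = 2.210000; V(0,0) = max -> 6.163589


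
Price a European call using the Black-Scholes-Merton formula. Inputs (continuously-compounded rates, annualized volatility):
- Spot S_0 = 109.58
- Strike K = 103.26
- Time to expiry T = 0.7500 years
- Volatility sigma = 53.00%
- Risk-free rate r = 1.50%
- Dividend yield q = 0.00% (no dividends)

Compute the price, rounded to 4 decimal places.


d1 = (ln(S/K) + (r - q + 0.5*sigma^2) * T) / (sigma * sqrt(T)) = 0.38343094
d2 = d1 - sigma * sqrt(T) = -0.07556252
exp(-rT) = 0.98881304; exp(-qT) = 1.00000000
C = S_0 * exp(-qT) * N(d1) - K * exp(-rT) * N(d2)
N(d1) = 0.64929987; N(d2) = 0.46988358
C = 109.5800 * 1.00000000 * 0.64929987 - 103.2600 * 0.98881304 * 0.46988358 = 23.1729

Answer: Price = 23.1729


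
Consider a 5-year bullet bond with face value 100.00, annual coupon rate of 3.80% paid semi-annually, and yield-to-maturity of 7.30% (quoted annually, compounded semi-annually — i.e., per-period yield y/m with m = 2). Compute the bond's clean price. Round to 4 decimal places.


Coupon per period c = face * coupon_rate / m = 1.900000
Periods per year m = 2; per-period yield y/m = 0.036500
Number of cashflows N = 10
Cashflows (t years, CF_t, discount factor 1/(1+y/m)^(m*t), PV):
  t = 0.5000: CF_t = 1.900000, DF = 0.964785, PV = 1.833092
  t = 1.0000: CF_t = 1.900000, DF = 0.930811, PV = 1.768540
  t = 1.5000: CF_t = 1.900000, DF = 0.898033, PV = 1.706262
  t = 2.0000: CF_t = 1.900000, DF = 0.866409, PV = 1.646176
  t = 2.5000: CF_t = 1.900000, DF = 0.835898, PV = 1.588207
  t = 3.0000: CF_t = 1.900000, DF = 0.806462, PV = 1.532279
  t = 3.5000: CF_t = 1.900000, DF = 0.778063, PV = 1.478320
  t = 4.0000: CF_t = 1.900000, DF = 0.750664, PV = 1.426261
  t = 4.5000: CF_t = 1.900000, DF = 0.724230, PV = 1.376036
  t = 5.0000: CF_t = 101.900000, DF = 0.698726, PV = 71.200185
Price P = sum_t PV_t = 85.555359

Answer: Price = 85.5554


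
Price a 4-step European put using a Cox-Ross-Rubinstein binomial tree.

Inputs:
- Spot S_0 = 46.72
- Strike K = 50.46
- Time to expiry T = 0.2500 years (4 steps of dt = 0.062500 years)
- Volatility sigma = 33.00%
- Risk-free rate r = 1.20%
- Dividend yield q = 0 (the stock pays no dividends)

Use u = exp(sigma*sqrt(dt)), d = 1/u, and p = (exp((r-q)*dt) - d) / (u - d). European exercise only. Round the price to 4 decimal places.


Answer: Price = V(0,0) = 5.4657

Derivation:
dt = T/N = 0.062500
u = exp(sigma*sqrt(dt)) = 1.085999; d = 1/u = 0.920811
p = (exp((r-q)*dt) - d) / (u - d) = 0.483929
Discount per step: exp(-r*dt) = 0.999250
Stock lattice S(k, i) with i counting down-moves:
  k=0: S(0,0) = 46.7200
  k=1: S(1,0) = 50.7379; S(1,1) = 43.0203
  k=2: S(2,0) = 55.1012; S(2,1) = 46.7200; S(2,2) = 39.6136
  k=3: S(3,0) = 59.8399; S(3,1) = 50.7379; S(3,2) = 43.0203; S(3,3) = 36.4767
  k=4: S(4,0) = 64.9860; S(4,1) = 55.1012; S(4,2) = 46.7200; S(4,3) = 39.6136; S(4,4) = 33.5881
Terminal payoffs V(N, i) = max(K - S_T, 0):
  V(4,0) = 0.000000; V(4,1) = 0.000000; V(4,2) = 3.740000; V(4,3) = 10.846406; V(4,4) = 16.871883
Backward induction: V(k, i) = exp(-r*dt) * [p * V(k+1, i) + (1-p) * V(k+1, i+1)].
  V(3,0) = exp(-r*dt) * [p*0.000000 + (1-p)*0.000000] = 0.000000
  V(3,1) = exp(-r*dt) * [p*0.000000 + (1-p)*3.740000] = 1.928660
  V(3,2) = exp(-r*dt) * [p*3.740000 + (1-p)*10.846406] = 7.401859
  V(3,3) = exp(-r*dt) * [p*10.846406 + (1-p)*16.871883] = 13.945519
  V(2,0) = exp(-r*dt) * [p*0.000000 + (1-p)*1.928660] = 0.994580
  V(2,1) = exp(-r*dt) * [p*1.928660 + (1-p)*7.401859] = 4.749657
  V(2,2) = exp(-r*dt) * [p*7.401859 + (1-p)*13.945519] = 10.770773
  V(1,0) = exp(-r*dt) * [p*0.994580 + (1-p)*4.749657] = 2.930269
  V(1,1) = exp(-r*dt) * [p*4.749657 + (1-p)*10.770773] = 7.851092
  V(0,0) = exp(-r*dt) * [p*2.930269 + (1-p)*7.851092] = 5.465664


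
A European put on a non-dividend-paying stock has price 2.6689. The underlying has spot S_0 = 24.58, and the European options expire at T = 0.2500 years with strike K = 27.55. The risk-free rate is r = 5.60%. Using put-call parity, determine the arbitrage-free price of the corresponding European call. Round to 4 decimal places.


Put-call parity: C - P = S_0 * exp(-qT) - K * exp(-rT).
S_0 * exp(-qT) = 24.5800 * 1.00000000 = 24.58000000
K * exp(-rT) = 27.5500 * 0.98609754 = 27.16698734
C = P + S*exp(-qT) - K*exp(-rT)
C = 2.6689 + 24.58000000 - 27.16698734 = 0.0819

Answer: Call price = 0.0819


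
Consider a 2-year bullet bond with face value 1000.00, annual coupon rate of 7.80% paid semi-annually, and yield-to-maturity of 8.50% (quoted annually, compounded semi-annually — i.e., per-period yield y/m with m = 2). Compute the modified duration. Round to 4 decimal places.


Answer: Modified duration = 1.8124

Derivation:
Coupon per period c = face * coupon_rate / m = 39.000000
Periods per year m = 2; per-period yield y/m = 0.042500
Number of cashflows N = 4
Cashflows (t years, CF_t, discount factor 1/(1+y/m)^(m*t), PV):
  t = 0.5000: CF_t = 39.000000, DF = 0.959233, PV = 37.410072
  t = 1.0000: CF_t = 39.000000, DF = 0.920127, PV = 35.884961
  t = 1.5000: CF_t = 39.000000, DF = 0.882616, PV = 34.422025
  t = 2.0000: CF_t = 1039.000000, DF = 0.846634, PV = 879.652807
Price P = sum_t PV_t = 987.369865
First compute Macaulay numerator sum_t t * PV_t:
  t * PV_t at t = 0.5000: 18.705036
  t * PV_t at t = 1.0000: 35.884961
  t * PV_t at t = 1.5000: 51.633038
  t * PV_t at t = 2.0000: 1759.305614
Macaulay duration D = 1865.528649 / 987.369865 = 1.889392
Modified duration = D / (1 + y/m) = 1.889392 / (1 + 0.042500) = 1.812366


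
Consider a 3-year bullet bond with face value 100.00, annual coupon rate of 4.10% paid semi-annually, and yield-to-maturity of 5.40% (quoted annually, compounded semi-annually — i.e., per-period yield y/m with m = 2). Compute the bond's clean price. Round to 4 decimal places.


Coupon per period c = face * coupon_rate / m = 2.050000
Periods per year m = 2; per-period yield y/m = 0.027000
Number of cashflows N = 6
Cashflows (t years, CF_t, discount factor 1/(1+y/m)^(m*t), PV):
  t = 0.5000: CF_t = 2.050000, DF = 0.973710, PV = 1.996105
  t = 1.0000: CF_t = 2.050000, DF = 0.948111, PV = 1.943627
  t = 1.5000: CF_t = 2.050000, DF = 0.923185, PV = 1.892529
  t = 2.0000: CF_t = 2.050000, DF = 0.898914, PV = 1.842774
  t = 2.5000: CF_t = 2.050000, DF = 0.875282, PV = 1.794327
  t = 3.0000: CF_t = 102.050000, DF = 0.852270, PV = 86.974181
Price P = sum_t PV_t = 96.443544

Answer: Price = 96.4435


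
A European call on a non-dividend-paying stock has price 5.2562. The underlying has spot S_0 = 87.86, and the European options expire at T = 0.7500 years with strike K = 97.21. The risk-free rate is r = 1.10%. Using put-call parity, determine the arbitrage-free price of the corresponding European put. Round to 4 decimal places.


Put-call parity: C - P = S_0 * exp(-qT) - K * exp(-rT).
S_0 * exp(-qT) = 87.8600 * 1.00000000 = 87.86000000
K * exp(-rT) = 97.2100 * 0.99178394 = 96.41131660
P = C - S*exp(-qT) + K*exp(-rT)
P = 5.2562 - 87.86000000 + 96.41131660 = 13.8075

Answer: Put price = 13.8075


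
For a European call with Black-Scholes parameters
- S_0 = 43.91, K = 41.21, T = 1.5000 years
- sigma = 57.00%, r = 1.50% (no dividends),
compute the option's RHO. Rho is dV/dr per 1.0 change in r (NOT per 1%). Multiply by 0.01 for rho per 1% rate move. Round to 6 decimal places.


Answer: Rho = 24.818526

Derivation:
d1 = 0.4721873344; d2 = -0.2259172423
phi(d1) = 0.3568574158; exp(-qT) = 1.0000000000; exp(-rT) = 0.9777512372
N(d2) = 0.4106328935
Rho = K*T*exp(-rT)*N(d2) = 41.2100 * 1.5000 * 0.9777512372 * 0.4106328935 = 24.818526


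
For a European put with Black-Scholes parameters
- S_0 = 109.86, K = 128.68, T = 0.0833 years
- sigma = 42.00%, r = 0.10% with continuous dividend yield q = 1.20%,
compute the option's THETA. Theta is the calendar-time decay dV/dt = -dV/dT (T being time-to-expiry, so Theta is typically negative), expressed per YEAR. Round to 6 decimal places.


Answer: Theta = -15.620794

Derivation:
d1 = -1.2513775258; d2 = -1.3725968311
phi(d1) = 0.1823346782; exp(-qT) = 0.9990008994; exp(-rT) = 0.9999167035
Theta = -S*exp(-qT)*phi(d1)*sigma/(2*sqrt(T)) + r*K*exp(-rT)*N(-d2) - q*S*exp(-qT)*N(-d1)
N(-d1) = 0.8946016136; N(-d2) = 0.9150611412; sqrt(T) = 0.2886173938
Term 1 = -109.8600 * 0.9990008994 * 0.1823346782 * 0.4200 / (2 * 0.2886173938) = -14.5603408877
Term 2 = 0.0010 * 128.6800 * 0.9999167035 * 0.9150611412 = 0.1177402595
Term 3 = -0.0120 * 109.8600 * 0.9990008994 * 0.8946016136 = -1.1781928888
Theta = -14.5603408877 + (0.1177402595) + (-1.1781928888) = -15.620794


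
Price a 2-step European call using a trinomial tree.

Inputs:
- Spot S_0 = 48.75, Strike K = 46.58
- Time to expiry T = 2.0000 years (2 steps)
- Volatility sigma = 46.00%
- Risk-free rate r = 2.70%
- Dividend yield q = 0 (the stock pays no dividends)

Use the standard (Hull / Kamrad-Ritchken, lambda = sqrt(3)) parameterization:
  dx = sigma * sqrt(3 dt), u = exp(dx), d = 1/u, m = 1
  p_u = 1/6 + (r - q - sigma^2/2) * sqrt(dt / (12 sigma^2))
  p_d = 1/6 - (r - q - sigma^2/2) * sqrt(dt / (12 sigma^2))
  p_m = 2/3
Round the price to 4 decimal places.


Answer: Price = V(0,0) = 12.6499

Derivation:
dt = T/N = 1.000000; dx = sigma*sqrt(3*dt) = 0.796743
u = exp(dx) = 2.218305; d = 1/u = 0.450795
p_u = 0.117215, p_m = 0.666667, p_d = 0.216118
Discount per step: exp(-r*dt) = 0.973361
Stock lattice S(k, j) with j the centered position index:
  k=0: S(0,+0) = 48.7500
  k=1: S(1,-1) = 21.9762; S(1,+0) = 48.7500; S(1,+1) = 108.1424
  k=2: S(2,-2) = 9.9068; S(2,-1) = 21.9762; S(2,+0) = 48.7500; S(2,+1) = 108.1424; S(2,+2) = 239.8927
Terminal payoffs V(N, j) = max(S_T - K, 0):
  V(2,-2) = 0.000000; V(2,-1) = 0.000000; V(2,+0) = 2.170000; V(2,+1) = 61.562367; V(2,+2) = 193.312748
Backward induction: V(k, j) = exp(-r*dt) * [p_u * V(k+1, j+1) + p_m * V(k+1, j) + p_d * V(k+1, j-1)]
  V(1,-1) = exp(-r*dt) * [p_u*2.170000 + p_m*0.000000 + p_d*0.000000] = 0.247582
  V(1,+0) = exp(-r*dt) * [p_u*61.562367 + p_m*2.170000 + p_d*0.000000] = 8.431958
  V(1,+1) = exp(-r*dt) * [p_u*193.312748 + p_m*61.562367 + p_d*2.170000] = 62.460374
  V(0,+0) = exp(-r*dt) * [p_u*62.460374 + p_m*8.431958 + p_d*0.247582] = 12.649926


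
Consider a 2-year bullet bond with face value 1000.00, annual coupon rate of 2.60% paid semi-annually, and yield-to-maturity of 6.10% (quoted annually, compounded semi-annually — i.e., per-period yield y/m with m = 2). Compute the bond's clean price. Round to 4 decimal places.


Answer: Price = 935.0285

Derivation:
Coupon per period c = face * coupon_rate / m = 13.000000
Periods per year m = 2; per-period yield y/m = 0.030500
Number of cashflows N = 4
Cashflows (t years, CF_t, discount factor 1/(1+y/m)^(m*t), PV):
  t = 0.5000: CF_t = 13.000000, DF = 0.970403, PV = 12.615235
  t = 1.0000: CF_t = 13.000000, DF = 0.941681, PV = 12.241859
  t = 1.5000: CF_t = 13.000000, DF = 0.913810, PV = 11.879533
  t = 2.0000: CF_t = 1013.000000, DF = 0.886764, PV = 898.291853
Price P = sum_t PV_t = 935.028480


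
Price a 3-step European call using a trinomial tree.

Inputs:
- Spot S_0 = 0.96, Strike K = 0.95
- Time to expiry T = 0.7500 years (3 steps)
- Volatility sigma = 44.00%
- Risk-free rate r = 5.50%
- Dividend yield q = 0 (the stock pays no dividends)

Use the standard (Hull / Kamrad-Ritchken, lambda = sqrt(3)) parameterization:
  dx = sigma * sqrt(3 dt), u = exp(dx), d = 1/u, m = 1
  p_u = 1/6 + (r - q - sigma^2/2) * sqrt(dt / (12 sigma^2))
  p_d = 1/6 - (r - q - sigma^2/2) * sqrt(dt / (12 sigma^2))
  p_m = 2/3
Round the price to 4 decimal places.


Answer: Price = V(0,0) = 0.1553

Derivation:
dt = T/N = 0.250000; dx = sigma*sqrt(3*dt) = 0.381051
u = exp(dx) = 1.463823; d = 1/u = 0.683143
p_u = 0.152955, p_m = 0.666667, p_d = 0.180379
Discount per step: exp(-r*dt) = 0.986344
Stock lattice S(k, j) with j the centered position index:
  k=0: S(0,+0) = 0.9600
  k=1: S(1,-1) = 0.6558; S(1,+0) = 0.9600; S(1,+1) = 1.4053
  k=2: S(2,-2) = 0.4480; S(2,-1) = 0.6558; S(2,+0) = 0.9600; S(2,+1) = 1.4053; S(2,+2) = 2.0571
  k=3: S(3,-3) = 0.3061; S(3,-2) = 0.4480; S(3,-1) = 0.6558; S(3,+0) = 0.9600; S(3,+1) = 1.4053; S(3,+2) = 2.0571; S(3,+3) = 3.0112
Terminal payoffs V(N, j) = max(S_T - K, 0):
  V(3,-3) = 0.000000; V(3,-2) = 0.000000; V(3,-1) = 0.000000; V(3,+0) = 0.010000; V(3,+1) = 0.455270; V(3,+2) = 1.107065; V(3,+3) = 2.061179
Backward induction: V(k, j) = exp(-r*dt) * [p_u * V(k+1, j+1) + p_m * V(k+1, j) + p_d * V(k+1, j-1)]
  V(2,-2) = exp(-r*dt) * [p_u*0.000000 + p_m*0.000000 + p_d*0.000000] = 0.000000
  V(2,-1) = exp(-r*dt) * [p_u*0.010000 + p_m*0.000000 + p_d*0.000000] = 0.001509
  V(2,+0) = exp(-r*dt) * [p_u*0.455270 + p_m*0.010000 + p_d*0.000000] = 0.075260
  V(2,+1) = exp(-r*dt) * [p_u*1.107065 + p_m*0.455270 + p_d*0.010000] = 0.468166
  V(2,+2) = exp(-r*dt) * [p_u*2.061179 + p_m*1.107065 + p_d*0.455270] = 1.119926
  V(1,-1) = exp(-r*dt) * [p_u*0.075260 + p_m*0.001509 + p_d*0.000000] = 0.012346
  V(1,+0) = exp(-r*dt) * [p_u*0.468166 + p_m*0.075260 + p_d*0.001509] = 0.120387
  V(1,+1) = exp(-r*dt) * [p_u*1.119926 + p_m*0.468166 + p_d*0.075260] = 0.490197
  V(0,+0) = exp(-r*dt) * [p_u*0.490197 + p_m*0.120387 + p_d*0.012346] = 0.155313


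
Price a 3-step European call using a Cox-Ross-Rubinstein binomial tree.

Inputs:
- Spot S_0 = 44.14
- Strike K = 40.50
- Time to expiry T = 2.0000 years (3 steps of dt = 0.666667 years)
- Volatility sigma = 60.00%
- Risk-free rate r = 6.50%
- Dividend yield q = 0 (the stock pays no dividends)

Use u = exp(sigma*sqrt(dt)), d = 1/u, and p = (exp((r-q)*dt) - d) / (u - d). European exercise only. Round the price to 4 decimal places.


dt = T/N = 0.666667
u = exp(sigma*sqrt(dt)) = 1.632150; d = 1/u = 0.612689
p = (exp((r-q)*dt) - d) / (u - d) = 0.423358
Discount per step: exp(-r*dt) = 0.957592
Stock lattice S(k, i) with i counting down-moves:
  k=0: S(0,0) = 44.1400
  k=1: S(1,0) = 72.0431; S(1,1) = 27.0441
  k=2: S(2,0) = 117.5851; S(2,1) = 44.1400; S(2,2) = 16.5696
  k=3: S(3,0) = 191.9165; S(3,1) = 72.0431; S(3,2) = 27.0441; S(3,3) = 10.1520
Terminal payoffs V(N, i) = max(S_T - K, 0):
  V(3,0) = 151.416474; V(3,1) = 31.543085; V(3,2) = 0.000000; V(3,3) = 0.000000
Backward induction: V(k, i) = exp(-r*dt) * [p * V(k+1, i) + (1-p) * V(k+1, i+1)].
  V(2,0) = exp(-r*dt) * [p*151.416474 + (1-p)*31.543085] = 78.802615
  V(2,1) = exp(-r*dt) * [p*31.543085 + (1-p)*0.000000] = 12.787707
  V(2,2) = exp(-r*dt) * [p*0.000000 + (1-p)*0.000000] = 0.000000
  V(1,0) = exp(-r*dt) * [p*78.802615 + (1-p)*12.787707] = 39.008145
  V(1,1) = exp(-r*dt) * [p*12.787707 + (1-p)*0.000000] = 5.184193
  V(0,0) = exp(-r*dt) * [p*39.008145 + (1-p)*5.184193] = 18.676723

Answer: Price = V(0,0) = 18.6767


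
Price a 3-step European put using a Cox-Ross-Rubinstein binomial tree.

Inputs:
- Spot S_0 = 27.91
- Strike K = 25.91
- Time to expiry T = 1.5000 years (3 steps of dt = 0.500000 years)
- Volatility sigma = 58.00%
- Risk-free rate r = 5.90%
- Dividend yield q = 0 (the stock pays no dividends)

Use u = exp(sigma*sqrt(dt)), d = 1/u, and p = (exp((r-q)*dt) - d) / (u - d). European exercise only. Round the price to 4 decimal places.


dt = T/N = 0.500000
u = exp(sigma*sqrt(dt)) = 1.507002; d = 1/u = 0.663569
p = (exp((r-q)*dt) - d) / (u - d) = 0.434380
Discount per step: exp(-r*dt) = 0.970931
Stock lattice S(k, i) with i counting down-moves:
  k=0: S(0,0) = 27.9100
  k=1: S(1,0) = 42.0604; S(1,1) = 18.5202
  k=2: S(2,0) = 63.3851; S(2,1) = 27.9100; S(2,2) = 12.2895
  k=3: S(3,0) = 95.5215; S(3,1) = 42.0604; S(3,2) = 18.5202; S(3,3) = 8.1549
Terminal payoffs V(N, i) = max(K - S_T, 0):
  V(3,0) = 0.000000; V(3,1) = 0.000000; V(3,2) = 7.389780; V(3,3) = 17.755098
Backward induction: V(k, i) = exp(-r*dt) * [p * V(k+1, i) + (1-p) * V(k+1, i+1)].
  V(2,0) = exp(-r*dt) * [p*0.000000 + (1-p)*0.000000] = 0.000000
  V(2,1) = exp(-r*dt) * [p*0.000000 + (1-p)*7.389780] = 4.058304
  V(2,2) = exp(-r*dt) * [p*7.389780 + (1-p)*17.755098] = 12.867369
  V(1,0) = exp(-r*dt) * [p*0.000000 + (1-p)*4.058304] = 2.228731
  V(1,1) = exp(-r*dt) * [p*4.058304 + (1-p)*12.867369] = 8.778076
  V(0,0) = exp(-r*dt) * [p*2.228731 + (1-p)*8.778076] = 5.760699

Answer: Price = V(0,0) = 5.7607


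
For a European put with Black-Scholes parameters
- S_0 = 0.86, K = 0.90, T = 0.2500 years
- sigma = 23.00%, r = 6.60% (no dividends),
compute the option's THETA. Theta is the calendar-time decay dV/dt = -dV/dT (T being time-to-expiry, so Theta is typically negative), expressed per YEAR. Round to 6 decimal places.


d1 = -0.1943467311; d2 = -0.3093467311
phi(d1) = 0.3914788221; exp(-qT) = 1.0000000000; exp(-rT) = 0.9836353794
Theta = -S*exp(-qT)*phi(d1)*sigma/(2*sqrt(T)) + r*K*exp(-rT)*N(-d2) - q*S*exp(-qT)*N(-d1)
N(-d1) = 0.5770478015; N(-d2) = 0.6214711066; sqrt(T) = 0.5000000000
Term 1 = -0.8600 * 1.0000000000 * 0.3914788221 * 0.2300 / (2 * 0.5000000000) = -0.0774345110
Term 2 = 0.0660 * 0.9000 * 0.9836353794 * 0.6214711066 = 0.0363112775
Term 3 = 0 (no dividend yield, q = 0)
Theta = -0.0774345110 + (0.0363112775) + (0.0000000000) = -0.041123

Answer: Theta = -0.041123


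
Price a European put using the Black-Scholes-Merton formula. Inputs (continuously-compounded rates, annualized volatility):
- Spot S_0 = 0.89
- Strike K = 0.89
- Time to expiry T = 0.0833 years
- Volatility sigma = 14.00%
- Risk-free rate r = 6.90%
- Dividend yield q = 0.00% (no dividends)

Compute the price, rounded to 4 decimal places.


d1 = (ln(S/K) + (r - q + 0.5*sigma^2) * T) / (sigma * sqrt(T)) = 0.16245036
d2 = d1 - sigma * sqrt(T) = 0.12204393
exp(-rT) = 0.99426879; exp(-qT) = 1.00000000
P = K * exp(-rT) * N(-d2) - S_0 * exp(-qT) * N(-d1)
N(-d1) = 0.43547561; N(-d2) = 0.45143211
P = 0.8900 * 0.99426879 * 0.45143211 - 0.8900 * 1.00000000 * 0.43547561 = 0.0119

Answer: Price = 0.0119
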